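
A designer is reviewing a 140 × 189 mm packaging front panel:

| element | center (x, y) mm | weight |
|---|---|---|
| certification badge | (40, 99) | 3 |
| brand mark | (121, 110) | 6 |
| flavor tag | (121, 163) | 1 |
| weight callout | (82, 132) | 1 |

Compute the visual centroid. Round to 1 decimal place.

(95.4, 113.8)

Total weight = 3 + 6 + 1 + 1 = 11.
x-moment: 3·40 + 6·121 + 1·121 + 1·82 = 1049; centroid 1049/11 ≈ 95.36.
y-moment: 3·99 + 6·110 + 1·163 + 1·132 = 1252; centroid 1252/11 ≈ 113.82.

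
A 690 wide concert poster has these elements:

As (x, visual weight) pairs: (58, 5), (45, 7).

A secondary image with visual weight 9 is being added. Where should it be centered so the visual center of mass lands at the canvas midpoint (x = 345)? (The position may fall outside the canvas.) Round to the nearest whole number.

x ≈ 738

With the secondary image, Σw becomes 5 + 7 + 9 = 21.
Along x: (605 + 9·x) / 21 = 345 (existing moment 5·58 + 7·45 = 605) ⇒ x = (7245 − 605) / 9 ≈ 737.78.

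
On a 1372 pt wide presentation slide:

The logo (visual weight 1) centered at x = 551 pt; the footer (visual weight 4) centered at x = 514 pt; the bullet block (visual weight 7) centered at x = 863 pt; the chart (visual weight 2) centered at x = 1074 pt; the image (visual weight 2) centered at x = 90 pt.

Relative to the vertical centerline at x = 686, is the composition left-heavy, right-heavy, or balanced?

Weights sum to 1 + 4 + 7 + 2 + 2 = 16.
x: (1·551 + 4·514 + 7·863 + 2·1074 + 2·90) / 16 = 10976 / 16 ≈ 686.00
That equals the midline 686 — balanced.

balanced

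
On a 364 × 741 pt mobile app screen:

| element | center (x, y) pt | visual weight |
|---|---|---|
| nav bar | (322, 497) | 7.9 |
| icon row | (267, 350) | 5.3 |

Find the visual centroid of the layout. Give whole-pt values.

(300, 438)

Weights sum to 7.9 + 5.3 = 13.2.
x-moment: 7.9·322 + 5.3·267 = 3958.9; centroid 3958.9/13.2 ≈ 299.92.
y-moment: 7.9·497 + 5.3·350 = 5781.3; centroid 5781.3/13.2 ≈ 437.98.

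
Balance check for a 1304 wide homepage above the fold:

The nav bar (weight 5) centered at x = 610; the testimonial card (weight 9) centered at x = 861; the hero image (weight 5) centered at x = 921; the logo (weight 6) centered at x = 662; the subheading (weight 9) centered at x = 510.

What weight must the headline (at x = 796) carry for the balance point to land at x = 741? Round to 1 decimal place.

Known weights sum to 5 + 9 + 5 + 6 + 9 = 34; their moment is 5·610 + 9·861 + 5·921 + 6·662 + 9·510 = 23966.
For the centroid to hit 741: (23966 + w·796) / (34 + w) = 741.
So w = (741·34 − 23966)/(796 − 741) = 1228/55 ≈ 22.33.

w ≈ 22.3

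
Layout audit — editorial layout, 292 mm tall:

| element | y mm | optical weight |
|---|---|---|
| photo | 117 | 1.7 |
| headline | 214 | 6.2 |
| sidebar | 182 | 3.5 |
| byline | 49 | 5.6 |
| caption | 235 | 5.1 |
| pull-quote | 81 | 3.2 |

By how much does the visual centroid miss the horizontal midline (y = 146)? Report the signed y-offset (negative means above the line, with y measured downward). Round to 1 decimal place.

Total weight = 1.7 + 6.2 + 3.5 + 5.6 + 5.1 + 3.2 = 25.3.
Σw·y = 3894.8; ȳ = 3894.8/25.3 ≈ 153.94.
Difference: 153.94 − 146 ≈ 7.94.

≈ 7.9 mm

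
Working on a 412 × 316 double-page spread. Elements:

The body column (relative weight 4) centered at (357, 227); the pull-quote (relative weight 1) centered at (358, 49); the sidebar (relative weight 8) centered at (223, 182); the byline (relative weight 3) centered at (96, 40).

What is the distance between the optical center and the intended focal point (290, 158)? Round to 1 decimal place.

Σw = 4 + 1 + 8 + 3 = 16.
x: (4·357 + 1·358 + 8·223 + 3·96) / 16 = 3858 / 16 ≈ 241.12
y: (4·227 + 1·49 + 8·182 + 3·40) / 16 = 2533 / 16 ≈ 158.31
From (290, 158): dx = -48.88, dy = 0.31, so the distance is √(dx²+dy²) ≈ 48.88.

≈ 48.9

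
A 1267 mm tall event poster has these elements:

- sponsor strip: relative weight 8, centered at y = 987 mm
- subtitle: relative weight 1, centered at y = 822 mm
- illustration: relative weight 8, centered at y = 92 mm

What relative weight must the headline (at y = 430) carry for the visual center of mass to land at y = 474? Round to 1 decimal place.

w ≈ 31.7

Known weights sum to 8 + 1 + 8 = 17; their moment is 8·987 + 1·822 + 8·92 = 9454.
Set Σw·y/Σw = 474: (9454 + 430w) = 474·(17 + w).
Rearranging, w·(430 − 474) = 474·17 − 9454 = -1396, so w ≈ -1396/-44 = 31.73.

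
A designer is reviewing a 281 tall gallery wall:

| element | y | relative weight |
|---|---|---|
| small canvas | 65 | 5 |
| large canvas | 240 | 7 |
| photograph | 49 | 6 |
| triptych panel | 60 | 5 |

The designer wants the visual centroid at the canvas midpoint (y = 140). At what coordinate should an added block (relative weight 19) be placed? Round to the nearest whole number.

y ≈ 173

After adding the added block, total weight = 5 + 7 + 6 + 5 + 19 = 42.
y: target moment 42×140 = 5880; current 5·65 + 7·240 + 6·49 + 5·60 = 2599; the added block supplies 3281, so y = 3281/19 ≈ 172.68.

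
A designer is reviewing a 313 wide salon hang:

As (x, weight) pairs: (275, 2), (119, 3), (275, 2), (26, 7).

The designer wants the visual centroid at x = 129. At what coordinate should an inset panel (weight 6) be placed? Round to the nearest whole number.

x ≈ 157

After adding the inset panel, total weight = 2 + 3 + 2 + 7 + 6 = 20.
Along x: (1639 + 6·x) / 20 = 129 (existing moment 2·275 + 3·119 + 2·275 + 7·26 = 1639) ⇒ x = (2580 − 1639) / 6 ≈ 156.83.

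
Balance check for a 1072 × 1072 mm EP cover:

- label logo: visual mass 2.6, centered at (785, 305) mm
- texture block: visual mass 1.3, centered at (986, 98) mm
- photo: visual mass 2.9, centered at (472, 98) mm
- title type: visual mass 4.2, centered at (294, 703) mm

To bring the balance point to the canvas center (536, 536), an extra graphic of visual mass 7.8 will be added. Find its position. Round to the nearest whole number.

(532, 759)

With the extra graphic, Σw becomes 2.6 + 1.3 + 2.9 + 4.2 + 7.8 = 18.8.
x: need Σw·x = 18.8·536 = 10076.8. Existing = 2.6·785 + 1.3·986 + 2.9·472 + 4.2·294 = 5926.4. Remainder 4150.4 / 7.8 ≈ 532.10.
y: need Σw·y = 18.8·536 = 10076.8. Existing = 2.6·305 + 1.3·98 + 2.9·98 + 4.2·703 = 4157.2. Remainder 5919.6 / 7.8 ≈ 758.92.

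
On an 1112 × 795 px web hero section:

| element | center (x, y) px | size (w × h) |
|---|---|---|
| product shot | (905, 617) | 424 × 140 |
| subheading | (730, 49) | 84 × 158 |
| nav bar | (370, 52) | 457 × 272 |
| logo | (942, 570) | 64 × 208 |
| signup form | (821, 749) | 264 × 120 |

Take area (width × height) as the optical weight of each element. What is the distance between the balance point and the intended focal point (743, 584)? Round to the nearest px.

Taking area as weight: product shot 424·140 = 59360, subheading 84·158 = 13272, nav bar 457·272 = 124304, logo 64·208 = 13312, signup form 264·120 = 31680. Sum 241928.
Σw·x = 59360·905 + 13272·730 + 124304·370 + 13312·942 + 31680·821 = 147951024, so x̄ = 147951024/241928 ≈ 611.55.
Σw·y = 59360·617 + 13272·49 + 124304·52 + 13312·570 + 31680·749 = 75055416, so ȳ = 75055416/241928 ≈ 310.24.
From (743, 584): dx = -131.45, dy = -273.76, so the distance is √(dx²+dy²) ≈ 303.68.

≈ 304 px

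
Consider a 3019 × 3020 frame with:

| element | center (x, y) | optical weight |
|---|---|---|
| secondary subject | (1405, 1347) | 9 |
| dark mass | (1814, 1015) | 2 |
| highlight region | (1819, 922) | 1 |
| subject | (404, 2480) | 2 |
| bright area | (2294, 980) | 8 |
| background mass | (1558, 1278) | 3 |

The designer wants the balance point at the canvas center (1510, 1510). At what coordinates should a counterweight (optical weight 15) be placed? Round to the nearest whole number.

(1232, 1913)

With the counterweight, Σw becomes 9 + 2 + 1 + 2 + 8 + 3 + 15 = 40.
Along x: (41926 + 15·x) / 40 = 1510 (existing moment 9·1405 + 2·1814 + 1·1819 + 2·404 + 8·2294 + 3·1558 = 41926) ⇒ x = (60400 − 41926) / 15 ≈ 1231.60.
Along y: (31709 + 15·y) / 40 = 1510 (existing moment 9·1347 + 2·1015 + 1·922 + 2·2480 + 8·980 + 3·1278 = 31709) ⇒ y = (60400 − 31709) / 15 ≈ 1912.73.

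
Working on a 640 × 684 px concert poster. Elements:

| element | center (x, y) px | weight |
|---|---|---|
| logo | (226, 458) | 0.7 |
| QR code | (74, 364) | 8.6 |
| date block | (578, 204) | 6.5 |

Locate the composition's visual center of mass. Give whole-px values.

Total weight = 0.7 + 8.6 + 6.5 = 15.8.
x: (0.7·226 + 8.6·74 + 6.5·578) / 15.8 = 4551.6 / 15.8 ≈ 288.08
y: (0.7·458 + 8.6·364 + 6.5·204) / 15.8 = 4777.0 / 15.8 ≈ 302.34

(288, 302)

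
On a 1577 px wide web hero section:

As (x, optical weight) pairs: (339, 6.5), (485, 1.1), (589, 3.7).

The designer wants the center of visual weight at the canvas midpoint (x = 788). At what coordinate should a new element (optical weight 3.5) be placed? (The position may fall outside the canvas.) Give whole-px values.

x ≈ 1927

With the new element, Σw becomes 6.5 + 1.1 + 3.7 + 3.5 = 14.8.
x: target moment 14.8×788 = 11662.4; current 6.5·339 + 1.1·485 + 3.7·589 = 4916.3; the new element supplies 6746.1, so x = 6746.1/3.5 ≈ 1927.46.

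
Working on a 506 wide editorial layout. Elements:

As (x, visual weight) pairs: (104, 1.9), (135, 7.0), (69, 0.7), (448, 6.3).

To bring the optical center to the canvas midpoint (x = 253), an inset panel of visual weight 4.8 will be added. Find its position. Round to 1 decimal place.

x ≈ 255.0

After adding the inset panel, total weight = 1.9 + 7.0 + 0.7 + 6.3 + 4.8 = 20.7.
Along x: (4013.3 + 4.8·x) / 20.7 = 253 (existing moment 1.9·104 + 7.0·135 + 0.7·69 + 6.3·448 = 4013.3) ⇒ x = (5237.1 − 4013.3) / 4.8 ≈ 254.96.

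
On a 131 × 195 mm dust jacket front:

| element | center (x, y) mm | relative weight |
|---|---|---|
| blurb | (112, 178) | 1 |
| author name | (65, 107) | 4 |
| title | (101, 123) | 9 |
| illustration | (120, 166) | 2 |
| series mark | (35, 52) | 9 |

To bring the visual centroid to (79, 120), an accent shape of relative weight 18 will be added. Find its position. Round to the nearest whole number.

(87, 147)

New total weight: (1 + 4 + 9 + 2 + 9) + 18 = 43.
x: target moment 43×79 = 3397; current 1·112 + 4·65 + 9·101 + 2·120 + 9·35 = 1836; the accent shape supplies 1561, so x = 1561/18 ≈ 86.72.
y: target moment 43×120 = 5160; current 1·178 + 4·107 + 9·123 + 2·166 + 9·52 = 2513; the accent shape supplies 2647, so y = 2647/18 ≈ 147.06.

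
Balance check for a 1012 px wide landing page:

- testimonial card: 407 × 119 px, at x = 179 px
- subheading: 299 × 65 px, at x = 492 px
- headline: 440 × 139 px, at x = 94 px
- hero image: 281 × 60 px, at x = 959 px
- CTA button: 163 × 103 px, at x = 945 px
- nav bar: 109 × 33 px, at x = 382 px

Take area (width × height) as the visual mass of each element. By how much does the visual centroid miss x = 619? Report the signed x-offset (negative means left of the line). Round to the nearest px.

Taking area as weight: testimonial card 407·119 = 48433, subheading 299·65 = 19435, headline 440·139 = 61160, hero image 281·60 = 16860, CTA button 163·103 = 16789, nav bar 109·33 = 3597. Sum 166274.
x-moment: 48433·179 + 19435·492 + 61160·94 + 16860·959 + 16789·945 + 3597·382 = 57388966; centroid 57388966/166274 ≈ 345.15.
Difference: 345.15 − 619 ≈ -273.85.

≈ -274 px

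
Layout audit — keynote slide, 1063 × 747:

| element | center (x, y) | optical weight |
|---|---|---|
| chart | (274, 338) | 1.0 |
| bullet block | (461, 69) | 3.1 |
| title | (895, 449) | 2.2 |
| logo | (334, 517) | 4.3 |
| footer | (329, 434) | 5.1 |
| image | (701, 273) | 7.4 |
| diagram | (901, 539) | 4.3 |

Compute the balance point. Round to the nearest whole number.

Total weight = 1.0 + 3.1 + 2.2 + 4.3 + 5.1 + 7.4 + 4.3 = 27.4.
x: (1.0·274 + 3.1·461 + 2.2·895 + 4.3·334 + 5.1·329 + 7.4·701 + 4.3·901) / 27.4 = 15847.9 / 27.4 ≈ 578.39
y: (1.0·338 + 3.1·69 + 2.2·449 + 4.3·517 + 5.1·434 + 7.4·273 + 4.3·539) / 27.4 = 10314.1 / 27.4 ≈ 376.43

(578, 376)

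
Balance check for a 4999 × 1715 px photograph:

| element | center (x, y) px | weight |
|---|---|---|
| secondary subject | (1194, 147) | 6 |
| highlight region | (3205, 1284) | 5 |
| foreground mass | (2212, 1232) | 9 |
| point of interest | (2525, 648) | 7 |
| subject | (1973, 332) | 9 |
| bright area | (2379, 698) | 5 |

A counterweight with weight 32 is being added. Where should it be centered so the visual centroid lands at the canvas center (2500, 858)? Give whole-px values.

After adding the counterweight, total weight = 6 + 5 + 9 + 7 + 9 + 5 + 32 = 73.
x: target moment 73×2500 = 182500; current 6·1194 + 5·3205 + 9·2212 + 7·2525 + 9·1973 + 5·2379 = 90424; the counterweight supplies 92076, so x = 92076/32 ≈ 2877.38.
y: target moment 73×858 = 62634; current 6·147 + 5·1284 + 9·1232 + 7·648 + 9·332 + 5·698 = 29404; the counterweight supplies 33230, so y = 33230/32 ≈ 1038.44.

(2877, 1038)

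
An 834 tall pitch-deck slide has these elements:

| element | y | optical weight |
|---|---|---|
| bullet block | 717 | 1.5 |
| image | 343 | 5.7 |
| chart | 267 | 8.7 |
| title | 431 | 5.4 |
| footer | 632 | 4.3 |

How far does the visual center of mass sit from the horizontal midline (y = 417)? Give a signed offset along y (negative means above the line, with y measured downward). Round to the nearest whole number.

≈ -11

Weights sum to 1.5 + 5.7 + 8.7 + 5.4 + 4.3 = 25.6.
Σw·y = 1.5·717 + 5.7·343 + 8.7·267 + 5.4·431 + 4.3·632 = 10398.5, so ȳ = 10398.5/25.6 ≈ 406.19.
Against y = 417, that's 406.19 − 417 = -10.81.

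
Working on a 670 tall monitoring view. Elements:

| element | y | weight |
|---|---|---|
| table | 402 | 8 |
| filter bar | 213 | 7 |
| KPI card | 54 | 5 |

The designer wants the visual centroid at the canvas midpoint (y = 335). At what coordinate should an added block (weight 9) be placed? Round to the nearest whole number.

y ≈ 526

New total weight: (8 + 7 + 5) + 9 = 29.
Along y: (4977 + 9·y) / 29 = 335 (existing moment 8·402 + 7·213 + 5·54 = 4977) ⇒ y = (9715 − 4977) / 9 ≈ 526.44.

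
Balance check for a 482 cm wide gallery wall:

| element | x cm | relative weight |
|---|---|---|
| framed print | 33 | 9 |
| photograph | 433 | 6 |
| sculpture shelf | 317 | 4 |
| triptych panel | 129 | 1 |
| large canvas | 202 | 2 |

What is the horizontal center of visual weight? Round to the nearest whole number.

Total weight = 9 + 6 + 4 + 1 + 2 = 22.
Σw·x = 9·33 + 6·433 + 4·317 + 1·129 + 2·202 = 4696, so x̄ = 4696/22 ≈ 213.45.

x ≈ 213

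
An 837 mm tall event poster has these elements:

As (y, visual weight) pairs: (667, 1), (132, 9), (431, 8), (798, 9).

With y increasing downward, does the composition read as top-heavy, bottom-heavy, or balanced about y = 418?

bottom-heavy

Weights sum to 1 + 9 + 8 + 9 = 27.
y: (1·667 + 9·132 + 8·431 + 9·798) / 27 = 12485 / 27 ≈ 462.41
462.4 vs midline 418 → bottom-heavy.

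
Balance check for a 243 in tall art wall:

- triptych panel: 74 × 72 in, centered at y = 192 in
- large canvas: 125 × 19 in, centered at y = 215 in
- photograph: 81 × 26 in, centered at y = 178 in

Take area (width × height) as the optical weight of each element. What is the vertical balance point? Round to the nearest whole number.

Areas → weights: triptych panel 74·72 = 5328, large canvas 125·19 = 2375, photograph 81·26 = 2106; Σw = 9809.
y-moment: 5328·192 + 2375·215 + 2106·178 = 1908469; centroid 1908469/9809 ≈ 194.56.

y ≈ 195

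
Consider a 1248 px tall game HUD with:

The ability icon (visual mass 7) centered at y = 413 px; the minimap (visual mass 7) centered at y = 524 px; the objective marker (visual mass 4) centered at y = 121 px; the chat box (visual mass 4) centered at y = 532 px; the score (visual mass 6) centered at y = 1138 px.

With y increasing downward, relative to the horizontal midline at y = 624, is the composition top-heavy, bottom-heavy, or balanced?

Weights sum to 7 + 7 + 4 + 4 + 6 = 28.
y-moment: 7·413 + 7·524 + 4·121 + 4·532 + 6·1138 = 15999; centroid 15999/28 ≈ 571.39.
Since 571.4 is above (smaller y than) 624, the composition reads top-heavy.

top-heavy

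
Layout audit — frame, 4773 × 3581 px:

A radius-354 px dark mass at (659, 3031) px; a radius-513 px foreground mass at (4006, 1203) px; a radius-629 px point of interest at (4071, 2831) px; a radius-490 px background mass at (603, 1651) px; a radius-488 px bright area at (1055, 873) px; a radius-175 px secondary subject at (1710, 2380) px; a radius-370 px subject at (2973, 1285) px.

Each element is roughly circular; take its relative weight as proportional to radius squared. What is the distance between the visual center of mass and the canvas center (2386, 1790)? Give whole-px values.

Weights ∝ r²: dark mass 354² = 125316, foreground mass 513² = 263169, point of interest 629² = 395641, background mass 490² = 240100, bright area 488² = 238144, secondary subject 175² = 30625, subject 370² = 136900; Σw = 1429895.
Σw·x = 3602887439; x̄ = 3602887439/1429895 ≈ 2519.69.
y: moment 2669593586 / weight 1429895 ≈ 1866.99
Offset from (2386, 1790): Δx ≈ 133.69, Δy ≈ 76.99; distance = √(Δx² + Δy²) ≈ 154.27.

≈ 154 px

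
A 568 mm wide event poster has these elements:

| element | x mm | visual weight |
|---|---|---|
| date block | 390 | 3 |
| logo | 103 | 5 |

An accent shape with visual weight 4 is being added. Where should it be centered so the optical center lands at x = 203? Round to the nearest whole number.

x ≈ 188

After adding the accent shape, total weight = 3 + 5 + 4 = 12.
x: need Σw·x = 12·203 = 2436. Existing = 3·390 + 5·103 = 1685. Remainder 751 / 4 ≈ 187.75.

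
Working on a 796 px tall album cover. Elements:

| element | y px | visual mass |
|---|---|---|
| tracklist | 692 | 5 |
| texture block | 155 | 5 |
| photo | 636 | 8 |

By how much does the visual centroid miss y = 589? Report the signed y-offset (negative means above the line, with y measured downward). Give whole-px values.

≈ -71 px

Weights sum to 5 + 5 + 8 = 18.
Σw·y = 5·692 + 5·155 + 8·636 = 9323, so ȳ = 9323/18 ≈ 517.94.
Offset from y = 589: 517.94 − 589 ≈ -71.06.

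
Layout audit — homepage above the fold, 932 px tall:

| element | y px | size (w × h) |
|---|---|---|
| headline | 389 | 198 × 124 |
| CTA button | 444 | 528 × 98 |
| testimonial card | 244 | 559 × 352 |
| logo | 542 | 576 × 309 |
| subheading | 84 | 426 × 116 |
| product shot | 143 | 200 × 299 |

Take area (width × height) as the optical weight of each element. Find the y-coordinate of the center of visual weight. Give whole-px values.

y ≈ 339

Taking area as weight: headline 198·124 = 24552, CTA button 528·98 = 51744, testimonial card 559·352 = 196768, logo 576·309 = 177984, subheading 426·116 = 49416, product shot 200·299 = 59800. Sum 560264.
y: moment 189706128 / weight 560264 ≈ 338.60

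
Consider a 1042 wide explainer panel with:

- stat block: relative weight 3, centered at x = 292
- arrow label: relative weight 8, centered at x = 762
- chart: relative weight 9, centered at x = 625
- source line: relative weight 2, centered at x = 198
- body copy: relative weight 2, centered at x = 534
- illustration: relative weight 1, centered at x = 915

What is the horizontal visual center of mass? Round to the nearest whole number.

x ≈ 599

Total weight = 3 + 8 + 9 + 2 + 2 + 1 = 25.
x-moment: 3·292 + 8·762 + 9·625 + 2·198 + 2·534 + 1·915 = 14976; centroid 14976/25 ≈ 599.04.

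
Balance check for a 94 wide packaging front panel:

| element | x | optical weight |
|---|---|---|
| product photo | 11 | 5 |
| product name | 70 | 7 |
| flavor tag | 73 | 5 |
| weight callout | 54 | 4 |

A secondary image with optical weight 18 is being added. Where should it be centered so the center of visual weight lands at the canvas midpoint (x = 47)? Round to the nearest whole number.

x ≈ 39

After adding the secondary image, total weight = 5 + 7 + 5 + 4 + 18 = 39.
x: target moment 39×47 = 1833; current 5·11 + 7·70 + 5·73 + 4·54 = 1126; the secondary image supplies 707, so x = 707/18 ≈ 39.28.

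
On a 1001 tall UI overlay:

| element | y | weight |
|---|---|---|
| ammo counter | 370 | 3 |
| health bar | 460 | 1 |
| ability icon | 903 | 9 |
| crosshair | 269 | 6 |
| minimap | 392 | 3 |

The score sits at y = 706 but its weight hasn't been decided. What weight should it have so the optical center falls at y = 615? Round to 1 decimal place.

Known weights sum to 3 + 1 + 9 + 6 + 3 = 22; their moment is 3·370 + 1·460 + 9·903 + 6·269 + 3·392 = 12487.
For the centroid to hit 615: (12487 + w·706) / (22 + w) = 615.
Solving: w = (615·22 − 12487) / (706 − 615) = 1043 / 91 ≈ 11.46.

w ≈ 11.5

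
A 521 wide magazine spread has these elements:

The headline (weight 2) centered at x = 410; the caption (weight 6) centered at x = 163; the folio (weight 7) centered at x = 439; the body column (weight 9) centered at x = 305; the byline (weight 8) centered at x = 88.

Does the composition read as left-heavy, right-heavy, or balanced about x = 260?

Total weight = 2 + 6 + 7 + 9 + 8 = 32.
x-moment: 2·410 + 6·163 + 7·439 + 9·305 + 8·88 = 8320; centroid 8320/32 ≈ 260.00.
That equals the midline 260 — balanced.

balanced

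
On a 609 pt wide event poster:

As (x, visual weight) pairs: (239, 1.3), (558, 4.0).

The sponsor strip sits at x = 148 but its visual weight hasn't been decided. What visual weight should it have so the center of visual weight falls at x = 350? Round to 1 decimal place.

Known weights sum to 1.3 + 4.0 = 5.3; their moment is 1.3·239 + 4.0·558 = 2542.7.
Set Σw·x/Σw = 350: (2542.7 + 148w) = 350·(5.3 + w).
So w = (350·5.3 − 2542.7)/(148 − 350) = -687.7/-202 ≈ 3.40.

w ≈ 3.4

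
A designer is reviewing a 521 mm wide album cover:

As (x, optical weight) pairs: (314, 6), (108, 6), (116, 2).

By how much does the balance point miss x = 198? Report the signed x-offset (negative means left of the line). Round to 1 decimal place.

≈ -0.6 mm

Σw = 6 + 6 + 2 = 14.
Σw·x = 6·314 + 6·108 + 2·116 = 2764, so x̄ = 2764/14 ≈ 197.43.
Difference: 197.43 − 198 ≈ -0.57.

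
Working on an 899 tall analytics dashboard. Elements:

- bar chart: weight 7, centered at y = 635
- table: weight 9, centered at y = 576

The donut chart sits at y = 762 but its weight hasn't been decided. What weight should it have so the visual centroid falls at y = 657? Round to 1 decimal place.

w ≈ 8.4

Known weights sum to 7 + 9 = 16; their moment is 7·635 + 9·576 = 9629.
Balance at y = 657 requires (9629 + w·762) / (16 + w) = 657.
Rearranging, w·(762 − 657) = 657·16 − 9629 = 883, so w ≈ 883/105 = 8.41.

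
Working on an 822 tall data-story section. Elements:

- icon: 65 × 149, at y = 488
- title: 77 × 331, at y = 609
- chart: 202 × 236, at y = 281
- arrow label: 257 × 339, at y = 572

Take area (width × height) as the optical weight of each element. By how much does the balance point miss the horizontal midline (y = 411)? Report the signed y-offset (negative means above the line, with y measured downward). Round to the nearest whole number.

Areas: icon 65·149 = 9685, title 77·331 = 25487, chart 202·236 = 47672, arrow label 257·339 = 87123. Total weight = 169967.
Σw·y = 9685·488 + 25487·609 + 47672·281 + 87123·572 = 83478051, so ȳ = 83478051/169967 ≈ 491.14.
Against y = 411, that's 491.14 − 411 = 80.14.

≈ 80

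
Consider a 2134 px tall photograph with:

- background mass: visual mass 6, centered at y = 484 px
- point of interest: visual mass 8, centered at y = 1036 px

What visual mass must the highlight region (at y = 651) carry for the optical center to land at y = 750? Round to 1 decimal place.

w ≈ 7.0

Known weights sum to 6 + 8 = 14; their moment is 6·484 + 8·1036 = 11192.
Balance at y = 750 requires (11192 + w·651) / (14 + w) = 750.
So w = (750·14 − 11192)/(651 − 750) = -692/-99 ≈ 6.99.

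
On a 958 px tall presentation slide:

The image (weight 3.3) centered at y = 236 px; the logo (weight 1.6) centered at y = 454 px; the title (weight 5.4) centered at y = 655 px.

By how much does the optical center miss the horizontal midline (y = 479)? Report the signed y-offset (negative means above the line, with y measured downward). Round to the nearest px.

≈ 11 px

Total weight = 3.3 + 1.6 + 5.4 = 10.3.
Σw·y = 3.3·236 + 1.6·454 + 5.4·655 = 5042.2, so ȳ = 5042.2/10.3 ≈ 489.53.
Offset from y = 479: 489.53 − 479 ≈ 10.53.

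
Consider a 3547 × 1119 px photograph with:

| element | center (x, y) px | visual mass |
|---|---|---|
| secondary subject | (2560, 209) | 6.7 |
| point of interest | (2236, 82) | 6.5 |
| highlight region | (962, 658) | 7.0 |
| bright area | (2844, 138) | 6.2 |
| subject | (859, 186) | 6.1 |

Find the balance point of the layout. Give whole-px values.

Total weight = 6.7 + 6.5 + 7.0 + 6.2 + 6.1 = 32.5.
x: (6.7·2560 + 6.5·2236 + 7.0·962 + 6.2·2844 + 6.1·859) / 32.5 = 61292.7 / 32.5 ≈ 1885.93
y: (6.7·209 + 6.5·82 + 7.0·658 + 6.2·138 + 6.1·186) / 32.5 = 8529.5 / 32.5 ≈ 262.45

(1886, 262)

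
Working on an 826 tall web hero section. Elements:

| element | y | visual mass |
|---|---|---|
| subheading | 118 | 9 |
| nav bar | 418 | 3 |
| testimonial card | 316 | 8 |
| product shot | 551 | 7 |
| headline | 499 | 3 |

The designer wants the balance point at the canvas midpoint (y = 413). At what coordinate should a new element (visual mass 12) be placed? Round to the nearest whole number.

With the new element, Σw becomes 9 + 3 + 8 + 7 + 3 + 12 = 42.
y: need Σw·y = 42·413 = 17346. Existing = 9·118 + 3·418 + 8·316 + 7·551 + 3·499 = 10198. Remainder 7148 / 12 ≈ 595.67.

y ≈ 596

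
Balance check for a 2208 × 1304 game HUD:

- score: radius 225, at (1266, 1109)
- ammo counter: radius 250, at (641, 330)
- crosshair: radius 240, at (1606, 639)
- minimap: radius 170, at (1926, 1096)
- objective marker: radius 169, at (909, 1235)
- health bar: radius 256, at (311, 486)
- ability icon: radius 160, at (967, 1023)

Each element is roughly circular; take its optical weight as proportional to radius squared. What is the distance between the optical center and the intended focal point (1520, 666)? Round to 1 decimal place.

r² weights: score 225² = 50625, ammo counter 250² = 62500, crosshair 240² = 57600, minimap 170² = 28900, objective marker 169² = 28561, health bar 256² = 65536, ability icon 160² = 25600. Total = 319322.
Σw·x = 323419595; x̄ = 323419595/319322 ≈ 1012.83.
Σw·y = 238561056; ȳ = 238561056/319322 ≈ 747.09.
Relative to (1520, 666): Δ = (-507.17, 81.09); |Δ| = √(-507.17² + 81.09²) ≈ 513.61.

≈ 513.6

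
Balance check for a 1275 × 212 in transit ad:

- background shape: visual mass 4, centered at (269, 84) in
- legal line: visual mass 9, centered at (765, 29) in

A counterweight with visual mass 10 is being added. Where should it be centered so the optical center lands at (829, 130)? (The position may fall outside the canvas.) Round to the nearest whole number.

(1111, 239)

With the counterweight, Σw becomes 4 + 9 + 10 = 23.
Along x: (7961 + 10·x) / 23 = 829 (existing moment 4·269 + 9·765 = 7961) ⇒ x = (19067 − 7961) / 10 ≈ 1110.60.
Along y: (597 + 10·y) / 23 = 130 (existing moment 4·84 + 9·29 = 597) ⇒ y = (2990 − 597) / 10 ≈ 239.30.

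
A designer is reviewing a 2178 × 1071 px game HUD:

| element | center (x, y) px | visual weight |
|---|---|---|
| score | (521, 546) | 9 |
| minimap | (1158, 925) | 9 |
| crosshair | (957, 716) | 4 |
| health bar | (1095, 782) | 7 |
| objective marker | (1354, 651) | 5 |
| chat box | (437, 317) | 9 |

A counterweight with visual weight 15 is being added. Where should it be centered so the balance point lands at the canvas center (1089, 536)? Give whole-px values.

After adding the counterweight, total weight = 9 + 9 + 4 + 7 + 5 + 9 + 15 = 58.
x: need Σw·x = 58·1089 = 63162. Existing = 9·521 + 9·1158 + 4·957 + 7·1095 + 5·1354 + 9·437 = 37307. Remainder 25855 / 15 ≈ 1723.67.
y: need Σw·y = 58·536 = 31088. Existing = 9·546 + 9·925 + 4·716 + 7·782 + 5·651 + 9·317 = 27685. Remainder 3403 / 15 ≈ 226.87.

(1724, 227)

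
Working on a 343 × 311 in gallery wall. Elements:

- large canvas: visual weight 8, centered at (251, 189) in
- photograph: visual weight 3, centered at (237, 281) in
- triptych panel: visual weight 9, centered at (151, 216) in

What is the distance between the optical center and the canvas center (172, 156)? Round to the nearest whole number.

≈ 67 in

Total weight = 8 + 3 + 9 = 20.
x-moment: 8·251 + 3·237 + 9·151 = 4078; centroid 4078/20 ≈ 203.90.
y-moment: 8·189 + 3·281 + 9·216 = 4299; centroid 4299/20 ≈ 214.95.
Offset from (172, 156): Δx ≈ 31.90, Δy ≈ 58.95; distance = √(Δx² + Δy²) ≈ 67.03.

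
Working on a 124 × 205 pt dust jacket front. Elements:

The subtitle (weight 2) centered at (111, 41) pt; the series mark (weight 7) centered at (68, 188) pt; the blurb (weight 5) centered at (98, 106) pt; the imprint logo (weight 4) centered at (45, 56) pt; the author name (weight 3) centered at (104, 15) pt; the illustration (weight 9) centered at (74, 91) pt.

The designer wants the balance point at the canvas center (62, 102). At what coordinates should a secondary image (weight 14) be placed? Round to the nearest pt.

(27, 105)

New total weight: (2 + 7 + 5 + 4 + 3 + 9) + 14 = 44.
x: need Σw·x = 44·62 = 2728. Existing = 2·111 + 7·68 + 5·98 + 4·45 + 3·104 + 9·74 = 2346. Remainder 382 / 14 ≈ 27.29.
y: need Σw·y = 44·102 = 4488. Existing = 2·41 + 7·188 + 5·106 + 4·56 + 3·15 + 9·91 = 3016. Remainder 1472 / 14 ≈ 105.14.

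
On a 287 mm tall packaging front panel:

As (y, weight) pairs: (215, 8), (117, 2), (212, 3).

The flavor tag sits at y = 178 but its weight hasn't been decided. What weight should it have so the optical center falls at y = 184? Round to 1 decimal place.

Fixed elements: Σw = 8 + 2 + 3 = 13, Σw·y = 8·215 + 2·117 + 3·212 = 2590.
Balance at y = 184 requires (2590 + w·178) / (13 + w) = 184.
So w = (184·13 − 2590)/(178 − 184) = -198/-6 ≈ 33.00.

w ≈ 33.0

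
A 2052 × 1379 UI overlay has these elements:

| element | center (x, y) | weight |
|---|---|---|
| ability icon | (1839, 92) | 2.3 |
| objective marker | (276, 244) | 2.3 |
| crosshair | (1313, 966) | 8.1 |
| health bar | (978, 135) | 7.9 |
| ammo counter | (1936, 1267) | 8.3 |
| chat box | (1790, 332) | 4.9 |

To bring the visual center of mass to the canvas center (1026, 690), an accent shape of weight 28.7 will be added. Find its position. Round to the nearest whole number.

(560, 743)

New total weight: (2.3 + 2.3 + 8.1 + 7.9 + 8.3 + 4.9) + 28.7 = 62.5.
x: target moment 62.5×1026 = 64125.0; current 2.3·1839 + 2.3·276 + 8.1·1313 + 7.9·978 + 8.3·1936 + 4.9·1790 = 48065.8; the accent shape supplies 16059.2, so x = 16059.2/28.7 ≈ 559.55.
y: target moment 62.5×690 = 43125.0; current 2.3·92 + 2.3·244 + 8.1·966 + 7.9·135 + 8.3·1267 + 4.9·332 = 21806.8; the accent shape supplies 21318.2, so y = 21318.2/28.7 ≈ 742.79.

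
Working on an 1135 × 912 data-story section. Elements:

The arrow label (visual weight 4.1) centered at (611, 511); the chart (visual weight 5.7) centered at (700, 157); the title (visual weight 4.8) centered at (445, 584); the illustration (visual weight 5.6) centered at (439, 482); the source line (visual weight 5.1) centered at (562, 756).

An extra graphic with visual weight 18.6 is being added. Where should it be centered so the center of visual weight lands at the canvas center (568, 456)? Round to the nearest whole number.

(590, 412)

New total weight: (4.1 + 5.7 + 4.8 + 5.6 + 5.1) + 18.6 = 43.9.
x: target moment 43.9×568 = 24935.2; current 4.1·611 + 5.7·700 + 4.8·445 + 5.6·439 + 5.1·562 = 13955.7; the extra graphic supplies 10979.5, so x = 10979.5/18.6 ≈ 590.30.
y: target moment 43.9×456 = 20018.4; current 4.1·511 + 5.7·157 + 4.8·584 + 5.6·482 + 5.1·756 = 12348.0; the extra graphic supplies 7670.4, so y = 7670.4/18.6 ≈ 412.39.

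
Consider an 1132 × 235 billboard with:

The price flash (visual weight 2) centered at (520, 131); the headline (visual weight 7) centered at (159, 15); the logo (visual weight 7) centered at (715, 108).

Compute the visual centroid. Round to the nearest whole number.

(447, 70)

Weights sum to 2 + 7 + 7 = 16.
x-moment: 2·520 + 7·159 + 7·715 = 7158; centroid 7158/16 ≈ 447.38.
y-moment: 2·131 + 7·15 + 7·108 = 1123; centroid 1123/16 ≈ 70.19.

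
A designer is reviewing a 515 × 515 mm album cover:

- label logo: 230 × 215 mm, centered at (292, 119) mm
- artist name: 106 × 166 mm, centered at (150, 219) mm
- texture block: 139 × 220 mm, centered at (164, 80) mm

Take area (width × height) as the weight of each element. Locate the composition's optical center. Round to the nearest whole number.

(226, 125)

Taking area as weight: label logo 230·215 = 49450, artist name 106·166 = 17596, texture block 139·220 = 30580. Sum 97626.
Σw·x = 49450·292 + 17596·150 + 30580·164 = 22093920, so x̄ = 22093920/97626 ≈ 226.31.
Σw·y = 49450·119 + 17596·219 + 30580·80 = 12184474, so ȳ = 12184474/97626 ≈ 124.81.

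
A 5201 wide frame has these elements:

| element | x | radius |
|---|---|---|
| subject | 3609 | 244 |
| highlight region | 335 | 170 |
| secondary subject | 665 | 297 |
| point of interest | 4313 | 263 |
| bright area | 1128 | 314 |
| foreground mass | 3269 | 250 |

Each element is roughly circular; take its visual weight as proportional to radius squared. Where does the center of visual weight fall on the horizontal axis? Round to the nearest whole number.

r² weights: subject 244² = 59536, highlight region 170² = 28900, secondary subject 297² = 88209, point of interest 263² = 69169, bright area 314² = 98596, foreground mass 250² = 62500. Total = 406910.
x: (59536·3609 + 28900·335 + 88209·665 + 69169·4313 + 98596·1128 + 62500·3269) / 406910 = 897060594 / 406910 ≈ 2204.57

x ≈ 2205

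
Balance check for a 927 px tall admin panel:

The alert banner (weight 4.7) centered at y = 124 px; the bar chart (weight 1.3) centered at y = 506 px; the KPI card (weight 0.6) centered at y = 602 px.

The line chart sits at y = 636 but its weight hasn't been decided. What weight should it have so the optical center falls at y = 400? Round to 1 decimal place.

w ≈ 4.4

Fixed elements: Σw = 4.7 + 1.3 + 0.6 = 6.6, Σw·y = 4.7·124 + 1.3·506 + 0.6·602 = 1601.8.
Set Σw·y/Σw = 400: (1601.8 + 636w) = 400·(6.6 + w).
Solving: w = (400·6.6 − 1601.8) / (636 − 400) = 1038.2 / 236 ≈ 4.40.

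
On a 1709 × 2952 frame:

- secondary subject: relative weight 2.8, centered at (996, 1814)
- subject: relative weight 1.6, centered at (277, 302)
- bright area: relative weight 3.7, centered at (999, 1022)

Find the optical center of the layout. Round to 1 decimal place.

(855.3, 1153.6)

Weights sum to 2.8 + 1.6 + 3.7 = 8.1.
x: (2.8·996 + 1.6·277 + 3.7·999) / 8.1 = 6928.3 / 8.1 ≈ 855.35
y: (2.8·1814 + 1.6·302 + 3.7·1022) / 8.1 = 9343.8 / 8.1 ≈ 1153.56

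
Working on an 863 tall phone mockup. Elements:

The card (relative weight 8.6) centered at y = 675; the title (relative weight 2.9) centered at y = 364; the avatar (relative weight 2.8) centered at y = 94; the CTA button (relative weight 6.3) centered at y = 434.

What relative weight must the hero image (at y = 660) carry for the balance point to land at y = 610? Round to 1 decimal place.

Known weights sum to 8.6 + 2.9 + 2.8 + 6.3 = 20.6; their moment is 8.6·675 + 2.9·364 + 2.8·94 + 6.3·434 = 9858.0.
For the centroid to hit 610: (9858.0 + w·660) / (20.6 + w) = 610.
Rearranging, w·(660 − 610) = 610·20.6 − 9858.0 = 2708.0, so w ≈ 2708.0/50 = 54.16.

w ≈ 54.2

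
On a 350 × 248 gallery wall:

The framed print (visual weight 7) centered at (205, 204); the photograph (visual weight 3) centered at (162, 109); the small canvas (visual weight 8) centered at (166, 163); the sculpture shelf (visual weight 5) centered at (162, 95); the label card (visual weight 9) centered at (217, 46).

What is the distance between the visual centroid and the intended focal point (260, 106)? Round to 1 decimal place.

Weights sum to 7 + 3 + 8 + 5 + 9 = 32.
x-moment: 7·205 + 3·162 + 8·166 + 5·162 + 9·217 = 6012; centroid 6012/32 ≈ 187.88.
y-moment: 7·204 + 3·109 + 8·163 + 5·95 + 9·46 = 3948; centroid 3948/32 ≈ 123.38.
Offset from (260, 106): Δx ≈ -72.12, Δy ≈ 17.38; distance = √(Δx² + Δy²) ≈ 74.19.

≈ 74.2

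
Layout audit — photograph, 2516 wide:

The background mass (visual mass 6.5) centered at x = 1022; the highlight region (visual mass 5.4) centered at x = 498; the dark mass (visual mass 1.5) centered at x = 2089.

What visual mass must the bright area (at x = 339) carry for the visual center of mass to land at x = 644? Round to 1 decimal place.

w ≈ 12.6

Known weights sum to 6.5 + 5.4 + 1.5 = 13.4; their moment is 6.5·1022 + 5.4·498 + 1.5·2089 = 12465.7.
Set Σw·x/Σw = 644: (12465.7 + 339w) = 644·(13.4 + w).
So w = (644·13.4 − 12465.7)/(339 − 644) = -3836.1/-305 ≈ 12.58.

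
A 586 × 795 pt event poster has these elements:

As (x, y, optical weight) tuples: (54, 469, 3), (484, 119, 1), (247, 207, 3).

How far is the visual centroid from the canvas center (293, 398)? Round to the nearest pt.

≈ 132 pt

Σw = 3 + 1 + 3 = 7.
x-moment: 3·54 + 1·484 + 3·247 = 1387; centroid 1387/7 ≈ 198.14.
y-moment: 3·469 + 1·119 + 3·207 = 2147; centroid 2147/7 ≈ 306.71.
From (293, 398): dx = -94.86, dy = -91.29, so the distance is √(dx²+dy²) ≈ 131.65.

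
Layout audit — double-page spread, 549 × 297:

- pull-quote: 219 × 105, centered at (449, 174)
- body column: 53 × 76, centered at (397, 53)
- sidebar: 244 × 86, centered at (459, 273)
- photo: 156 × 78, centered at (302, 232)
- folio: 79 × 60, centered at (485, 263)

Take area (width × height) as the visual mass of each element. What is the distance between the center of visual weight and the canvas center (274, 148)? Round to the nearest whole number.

≈ 165

Areas: pull-quote 219·105 = 22995, body column 53·76 = 4028, sidebar 244·86 = 20984, photo 156·78 = 12168, folio 79·60 = 4740. Total weight = 64915.
x-moment: 22995·449 + 4028·397 + 20984·459 + 12168·302 + 4740·485 = 27529163; centroid 27529163/64915 ≈ 424.08.
y-moment: 22995·174 + 4028·53 + 20984·273 + 12168·232 + 4740·263 = 14012842; centroid 14012842/64915 ≈ 215.86.
Relative to (274, 148): Δ = (150.08, 67.86); |Δ| = √(150.08² + 67.86²) ≈ 164.71.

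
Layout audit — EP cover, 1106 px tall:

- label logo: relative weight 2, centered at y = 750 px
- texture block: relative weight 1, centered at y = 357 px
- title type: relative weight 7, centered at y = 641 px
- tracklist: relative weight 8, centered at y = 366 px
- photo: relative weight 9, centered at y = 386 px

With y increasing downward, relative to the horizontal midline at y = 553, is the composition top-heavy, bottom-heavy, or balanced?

top-heavy

Total weight = 2 + 1 + 7 + 8 + 9 = 27.
y: (2·750 + 1·357 + 7·641 + 8·366 + 9·386) / 27 = 12746 / 27 ≈ 472.07
Since 472.1 is above (smaller y than) 553, the composition reads top-heavy.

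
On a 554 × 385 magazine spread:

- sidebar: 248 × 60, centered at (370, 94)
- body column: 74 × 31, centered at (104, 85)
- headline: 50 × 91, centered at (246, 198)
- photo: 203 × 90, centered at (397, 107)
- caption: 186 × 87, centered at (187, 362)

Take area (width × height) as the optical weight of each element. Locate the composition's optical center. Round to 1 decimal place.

Areas: sidebar 248·60 = 14880, body column 74·31 = 2294, headline 50·91 = 4550, photo 203·90 = 18270, caption 186·87 = 16182. Total weight = 56176.
x: (14880·370 + 2294·104 + 4550·246 + 18270·397 + 16182·187) / 56176 = 17142700 / 56176 ≈ 305.16
y: (14880·94 + 2294·85 + 4550·198 + 18270·107 + 16182·362) / 56176 = 10307384 / 56176 ≈ 183.48

(305.2, 183.5)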